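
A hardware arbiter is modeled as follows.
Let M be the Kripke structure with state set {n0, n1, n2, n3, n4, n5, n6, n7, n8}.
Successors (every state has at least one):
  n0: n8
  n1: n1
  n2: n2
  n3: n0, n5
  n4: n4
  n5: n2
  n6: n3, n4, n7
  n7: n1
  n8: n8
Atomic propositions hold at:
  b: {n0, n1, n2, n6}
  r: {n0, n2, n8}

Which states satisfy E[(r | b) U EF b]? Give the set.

{n0, n1, n2, n3, n5, n6, n7}

Sat(r | b) = {n0, n1, n2, n6, n8}
EF b: least fixpoint, start Z0 = {n0, n1, n2, n6}, add states with some successor in Z. Z1 = {n0, n1, n2, n3, n5, n6, n7}; fixed.
Sat(EF b) = {n0, n1, n2, n3, n5, n6, n7}
E[(r | b) U EF b]: least fixpoint, start Z0 = Sat(EF b) = {n0, n1, n2, n3, n5, n6, n7}, add states in Sat(r | b) with some successor in Z. Already a fixed point.
Sat(E[(r | b) U EF b]) = {n0, n1, n2, n3, n5, n6, n7}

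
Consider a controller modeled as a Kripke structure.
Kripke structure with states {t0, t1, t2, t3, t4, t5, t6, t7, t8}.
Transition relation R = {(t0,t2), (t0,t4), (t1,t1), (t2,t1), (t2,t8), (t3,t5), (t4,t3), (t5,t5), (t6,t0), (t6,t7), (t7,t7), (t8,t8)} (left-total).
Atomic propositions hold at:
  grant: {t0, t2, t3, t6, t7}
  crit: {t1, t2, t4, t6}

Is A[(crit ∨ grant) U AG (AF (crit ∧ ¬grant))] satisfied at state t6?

No

Sat(crit ∨ grant) = {t0, t1, t2, t3, t4, t6, t7}
Sat(¬grant) = {t1, t4, t5, t8}
Sat(crit ∧ ¬grant) = {t1, t4}
AF (crit ∧ ¬grant): least fixpoint, start Z0 = {t1, t4}, add states with every successor in Z. Already a fixed point.
Sat(AF (crit ∧ ¬grant)) = {t1, t4}
AG (AF (crit ∧ ¬grant)): greatest fixpoint, start Z0 = {t1, t4}, keep only states in Sat with every successor in Z. Z1 = {t1}; fixed.
Sat(AG (AF (crit ∧ ¬grant))) = {t1}
A[(crit ∨ grant) U AG (AF (crit ∧ ¬grant))]: least fixpoint, start Z0 = Sat(AG (AF (crit ∧ ¬grant))) = {t1}, add states in Sat(crit ∨ grant) with every successor in Z. Already a fixed point.
Sat(A[(crit ∨ grant) U AG (AF (crit ∧ ¬grant))]) = {t1}
t6 ∉ Sat(A[(crit ∨ grant) U AG (AF (crit ∧ ¬grant))]) = {t1}, so the formula does not hold at t6.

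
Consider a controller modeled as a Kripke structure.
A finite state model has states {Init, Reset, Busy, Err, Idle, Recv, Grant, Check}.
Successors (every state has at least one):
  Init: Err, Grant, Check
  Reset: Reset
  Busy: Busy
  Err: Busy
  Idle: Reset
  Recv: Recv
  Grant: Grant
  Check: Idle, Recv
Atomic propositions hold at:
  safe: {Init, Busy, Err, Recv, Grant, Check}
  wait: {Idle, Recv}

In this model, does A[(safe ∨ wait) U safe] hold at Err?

Yes

Sat(safe ∨ wait) = {Init, Busy, Err, Idle, Recv, Grant, Check}
A[(safe ∨ wait) U safe]: least fixpoint, start Z0 = Sat(safe) = {Init, Busy, Err, Recv, Grant, Check}, add states in Sat(safe ∨ wait) with every successor in Z. Already a fixed point.
Sat(A[(safe ∨ wait) U safe]) = {Init, Busy, Err, Recv, Grant, Check}
Err ∈ Sat(A[(safe ∨ wait) U safe]) = {Init, Busy, Err, Recv, Grant, Check}, so the formula holds at Err.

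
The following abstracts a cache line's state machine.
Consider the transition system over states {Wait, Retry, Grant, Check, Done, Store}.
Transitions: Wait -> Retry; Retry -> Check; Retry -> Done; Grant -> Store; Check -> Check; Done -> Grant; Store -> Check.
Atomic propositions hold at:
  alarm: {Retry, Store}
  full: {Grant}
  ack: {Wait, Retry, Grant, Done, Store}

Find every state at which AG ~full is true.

Sat(~full) = {Wait, Retry, Check, Done, Store}
AG ~full: greatest fixpoint, start Z0 = {Wait, Retry, Check, Done, Store}, keep only states in Sat with every successor in Z. Z1 = {Wait, Retry, Check, Store}; Z2 = {Wait, Check, Store}; Z3 = {Check, Store}; fixed.
Sat(AG ~full) = {Check, Store}

{Check, Store}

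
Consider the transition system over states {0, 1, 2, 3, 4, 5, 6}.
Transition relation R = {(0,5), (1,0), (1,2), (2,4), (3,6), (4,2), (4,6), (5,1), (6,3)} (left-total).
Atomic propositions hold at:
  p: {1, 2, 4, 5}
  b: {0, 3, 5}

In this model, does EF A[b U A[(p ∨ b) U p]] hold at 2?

Yes

Sat(p ∨ b) = {0, 1, 2, 3, 4, 5}
A[(p ∨ b) U p]: least fixpoint, start Z0 = Sat(p) = {1, 2, 4, 5}, add states in Sat(p ∨ b) with every successor in Z. Z1 = {0, 1, 2, 4, 5}; fixed.
Sat(A[(p ∨ b) U p]) = {0, 1, 2, 4, 5}
A[b U A[(p ∨ b) U p]]: least fixpoint, start Z0 = Sat(A[(p ∨ b) U p]) = {0, 1, 2, 4, 5}, add states in Sat(b) with every successor in Z. Already a fixed point.
Sat(A[b U A[(p ∨ b) U p]]) = {0, 1, 2, 4, 5}
EF A[b U A[(p ∨ b) U p]]: least fixpoint, start Z0 = {0, 1, 2, 4, 5}, add states with some successor in Z. Already a fixed point.
Sat(EF A[b U A[(p ∨ b) U p]]) = {0, 1, 2, 4, 5}
2 ∈ Sat(EF A[b U A[(p ∨ b) U p]]) = {0, 1, 2, 4, 5}, so the formula holds at 2.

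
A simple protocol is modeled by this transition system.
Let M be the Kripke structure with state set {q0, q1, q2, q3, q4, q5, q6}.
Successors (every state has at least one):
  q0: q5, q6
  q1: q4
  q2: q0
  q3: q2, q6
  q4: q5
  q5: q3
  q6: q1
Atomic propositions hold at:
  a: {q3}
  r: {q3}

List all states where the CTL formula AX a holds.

{q5}

Sat(AX a) = {s : every successor in {q3}} = {q5}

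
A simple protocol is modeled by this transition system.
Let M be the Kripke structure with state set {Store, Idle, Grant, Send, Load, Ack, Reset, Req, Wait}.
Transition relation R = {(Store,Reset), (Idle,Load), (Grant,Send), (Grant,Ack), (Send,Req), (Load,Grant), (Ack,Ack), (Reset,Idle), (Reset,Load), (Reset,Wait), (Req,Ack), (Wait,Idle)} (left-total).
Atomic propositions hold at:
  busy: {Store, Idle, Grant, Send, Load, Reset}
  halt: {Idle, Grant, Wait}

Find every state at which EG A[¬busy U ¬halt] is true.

{Send, Ack, Req}

Sat(¬busy) = {Ack, Req, Wait}
Sat(¬halt) = {Store, Send, Load, Ack, Reset, Req}
A[¬busy U ¬halt]: least fixpoint, start Z0 = Sat(¬halt) = {Store, Send, Load, Ack, Reset, Req}, add states in Sat(¬busy) with every successor in Z. Already a fixed point.
Sat(A[¬busy U ¬halt]) = {Store, Send, Load, Ack, Reset, Req}
EG A[¬busy U ¬halt]: greatest fixpoint, start Z0 = {Store, Send, Load, Ack, Reset, Req}, keep only states in Sat with some successor in Z. Z1 = {Store, Send, Ack, Reset, Req}; Z2 = {Store, Send, Ack, Req}; Z3 = {Send, Ack, Req}; fixed.
Sat(EG A[¬busy U ¬halt]) = {Send, Ack, Req}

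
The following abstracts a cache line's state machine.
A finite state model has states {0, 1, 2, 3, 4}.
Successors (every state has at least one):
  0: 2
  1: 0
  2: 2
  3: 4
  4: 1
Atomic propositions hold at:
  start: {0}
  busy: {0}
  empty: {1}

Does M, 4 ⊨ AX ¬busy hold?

Yes

Sat(¬busy) = {1, 2, 3, 4}
Sat(AX ¬busy) = {s : every successor in {1, 2, 3, 4}} = {0, 2, 3, 4}
4 ∈ Sat(AX ¬busy) = {0, 2, 3, 4}, so the formula holds at 4.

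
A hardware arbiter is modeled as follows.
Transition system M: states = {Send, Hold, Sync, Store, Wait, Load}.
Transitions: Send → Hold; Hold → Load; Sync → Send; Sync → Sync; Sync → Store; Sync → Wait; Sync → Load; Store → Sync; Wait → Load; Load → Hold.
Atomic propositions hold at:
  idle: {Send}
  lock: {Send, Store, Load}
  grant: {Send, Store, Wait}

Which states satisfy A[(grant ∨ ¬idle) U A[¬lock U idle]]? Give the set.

Sat(¬idle) = {Hold, Sync, Store, Wait, Load}
Sat(grant ∨ ¬idle) = {Send, Hold, Sync, Store, Wait, Load}
Sat(¬lock) = {Hold, Sync, Wait}
A[¬lock U idle]: least fixpoint, start Z0 = Sat(idle) = {Send}, add states in Sat(¬lock) with every successor in Z. Already a fixed point.
Sat(A[¬lock U idle]) = {Send}
A[(grant ∨ ¬idle) U A[¬lock U idle]]: least fixpoint, start Z0 = Sat(A[¬lock U idle]) = {Send}, add states in Sat(grant ∨ ¬idle) with every successor in Z. Already a fixed point.
Sat(A[(grant ∨ ¬idle) U A[¬lock U idle]]) = {Send}

{Send}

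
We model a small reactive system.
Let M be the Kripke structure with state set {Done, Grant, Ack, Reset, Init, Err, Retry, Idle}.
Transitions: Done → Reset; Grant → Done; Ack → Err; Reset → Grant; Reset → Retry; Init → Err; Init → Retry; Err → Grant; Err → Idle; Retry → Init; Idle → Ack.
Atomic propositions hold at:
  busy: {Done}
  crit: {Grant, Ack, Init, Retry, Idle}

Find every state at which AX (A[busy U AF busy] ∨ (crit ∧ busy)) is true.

{Grant}

AF busy: least fixpoint, start Z0 = {Done}, add states with every successor in Z. Z1 = {Done, Grant}; fixed.
Sat(AF busy) = {Done, Grant}
A[busy U AF busy]: least fixpoint, start Z0 = Sat(AF busy) = {Done, Grant}, add states in Sat(busy) with every successor in Z. Already a fixed point.
Sat(A[busy U AF busy]) = {Done, Grant}
Sat(crit ∧ busy) = ∅
Sat(A[busy U AF busy] ∨ (crit ∧ busy)) = {Done, Grant}
Sat(AX (A[busy U AF busy] ∨ (crit ∧ busy))) = {s : every successor in {Done, Grant}} = {Grant}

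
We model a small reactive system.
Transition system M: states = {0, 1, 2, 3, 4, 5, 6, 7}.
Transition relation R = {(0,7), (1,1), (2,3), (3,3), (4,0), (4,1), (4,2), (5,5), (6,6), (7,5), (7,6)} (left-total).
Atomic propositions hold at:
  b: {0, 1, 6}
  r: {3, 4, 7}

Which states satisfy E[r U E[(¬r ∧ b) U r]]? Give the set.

{0, 3, 4, 7}

Sat(¬r) = {0, 1, 2, 5, 6}
Sat(¬r ∧ b) = {0, 1, 6}
E[(¬r ∧ b) U r]: least fixpoint, start Z0 = Sat(r) = {3, 4, 7}, add states in Sat(¬r ∧ b) with some successor in Z. Z1 = {0, 3, 4, 7}; fixed.
Sat(E[(¬r ∧ b) U r]) = {0, 3, 4, 7}
E[r U E[(¬r ∧ b) U r]]: least fixpoint, start Z0 = Sat(E[(¬r ∧ b) U r]) = {0, 3, 4, 7}, add states in Sat(r) with some successor in Z. Already a fixed point.
Sat(E[r U E[(¬r ∧ b) U r]]) = {0, 3, 4, 7}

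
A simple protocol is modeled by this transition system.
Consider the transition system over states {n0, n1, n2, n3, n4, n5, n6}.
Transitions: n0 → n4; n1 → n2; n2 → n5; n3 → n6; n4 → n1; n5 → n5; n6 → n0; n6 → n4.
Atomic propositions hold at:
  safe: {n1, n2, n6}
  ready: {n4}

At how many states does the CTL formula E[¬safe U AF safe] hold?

6

Sat(¬safe) = {n0, n3, n4, n5}
AF safe: least fixpoint, start Z0 = {n1, n2, n6}, add states with every successor in Z. Z1 = {n1, n2, n3, n4, n6}; Z2 = {n0, n1, n2, n3, n4, n6}; fixed.
Sat(AF safe) = {n0, n1, n2, n3, n4, n6}
E[¬safe U AF safe]: least fixpoint, start Z0 = Sat(AF safe) = {n0, n1, n2, n3, n4, n6}, add states in Sat(¬safe) with some successor in Z. Already a fixed point.
Sat(E[¬safe U AF safe]) = {n0, n1, n2, n3, n4, n6}
|Sat(E[¬safe U AF safe])| = |{n0, n1, n2, n3, n4, n6}| = 6.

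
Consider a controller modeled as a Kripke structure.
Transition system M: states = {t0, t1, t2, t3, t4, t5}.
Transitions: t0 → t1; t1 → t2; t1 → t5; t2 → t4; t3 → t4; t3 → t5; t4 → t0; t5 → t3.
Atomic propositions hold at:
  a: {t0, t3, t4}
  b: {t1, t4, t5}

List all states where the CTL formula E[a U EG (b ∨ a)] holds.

{t0, t1, t3, t4, t5}

Sat(b ∨ a) = {t0, t1, t3, t4, t5}
EG (b ∨ a): greatest fixpoint, start Z0 = {t0, t1, t3, t4, t5}, keep only states in Sat with some successor in Z. Already a fixed point.
Sat(EG (b ∨ a)) = {t0, t1, t3, t4, t5}
E[a U EG (b ∨ a)]: least fixpoint, start Z0 = Sat(EG (b ∨ a)) = {t0, t1, t3, t4, t5}, add states in Sat(a) with some successor in Z. Already a fixed point.
Sat(E[a U EG (b ∨ a)]) = {t0, t1, t3, t4, t5}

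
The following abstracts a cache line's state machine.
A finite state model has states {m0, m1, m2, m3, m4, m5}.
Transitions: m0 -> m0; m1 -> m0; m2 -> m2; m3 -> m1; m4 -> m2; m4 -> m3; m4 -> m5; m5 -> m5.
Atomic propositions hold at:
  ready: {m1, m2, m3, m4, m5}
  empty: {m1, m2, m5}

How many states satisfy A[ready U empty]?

A[ready U empty]: least fixpoint, start Z0 = Sat(empty) = {m1, m2, m5}, add states in Sat(ready) with every successor in Z. Z1 = {m1, m2, m3, m5}; Z2 = {m1, m2, m3, m4, m5}; fixed.
Sat(A[ready U empty]) = {m1, m2, m3, m4, m5}
|Sat(A[ready U empty])| = |{m1, m2, m3, m4, m5}| = 5.

5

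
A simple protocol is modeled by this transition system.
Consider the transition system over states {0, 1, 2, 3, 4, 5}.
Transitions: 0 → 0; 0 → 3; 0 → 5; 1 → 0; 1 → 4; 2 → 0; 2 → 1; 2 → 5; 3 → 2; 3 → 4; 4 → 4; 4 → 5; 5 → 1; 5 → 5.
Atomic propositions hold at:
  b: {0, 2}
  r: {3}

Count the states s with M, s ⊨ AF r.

AF r: least fixpoint, start Z0 = {3}, add states with every successor in Z. Already a fixed point.
Sat(AF r) = {3}
|Sat(AF r)| = |{3}| = 1.

1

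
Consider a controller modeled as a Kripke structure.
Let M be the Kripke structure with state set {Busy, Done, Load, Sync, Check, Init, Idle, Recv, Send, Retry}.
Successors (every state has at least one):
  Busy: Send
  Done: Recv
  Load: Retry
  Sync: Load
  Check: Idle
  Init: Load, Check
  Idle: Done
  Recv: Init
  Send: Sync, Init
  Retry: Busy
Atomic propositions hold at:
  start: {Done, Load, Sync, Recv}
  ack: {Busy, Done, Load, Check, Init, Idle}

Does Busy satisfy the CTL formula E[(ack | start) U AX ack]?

Sat(ack | start) = {Busy, Done, Load, Sync, Check, Init, Idle, Recv}
Sat(AX ack) = {s : every successor in {Busy, Done, Load, Check, Init, Idle}} = {Sync, Check, Init, Idle, Recv, Retry}
E[(ack | start) U AX ack]: least fixpoint, start Z0 = Sat(AX ack) = {Sync, Check, Init, Idle, Recv, Retry}, add states in Sat(ack | start) with some successor in Z. Z1 = {Done, Load, Sync, Check, Init, Idle, Recv, Retry}; fixed.
Sat(E[(ack | start) U AX ack]) = {Done, Load, Sync, Check, Init, Idle, Recv, Retry}
Busy ∉ Sat(E[(ack | start) U AX ack]) = {Done, Load, Sync, Check, Init, Idle, Recv, Retry}, so the formula does not hold at Busy.

No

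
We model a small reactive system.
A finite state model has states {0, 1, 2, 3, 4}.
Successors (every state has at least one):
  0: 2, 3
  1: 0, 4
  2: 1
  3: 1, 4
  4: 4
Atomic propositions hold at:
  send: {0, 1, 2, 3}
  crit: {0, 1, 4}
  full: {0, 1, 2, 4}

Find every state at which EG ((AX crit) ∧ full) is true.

Sat(AX crit) = {s : every successor in {0, 1, 4}} = {1, 2, 3, 4}
Sat((AX crit) ∧ full) = {1, 2, 4}
EG ((AX crit) ∧ full): greatest fixpoint, start Z0 = {1, 2, 4}, keep only states in Sat with some successor in Z. Already a fixed point.
Sat(EG ((AX crit) ∧ full)) = {1, 2, 4}

{1, 2, 4}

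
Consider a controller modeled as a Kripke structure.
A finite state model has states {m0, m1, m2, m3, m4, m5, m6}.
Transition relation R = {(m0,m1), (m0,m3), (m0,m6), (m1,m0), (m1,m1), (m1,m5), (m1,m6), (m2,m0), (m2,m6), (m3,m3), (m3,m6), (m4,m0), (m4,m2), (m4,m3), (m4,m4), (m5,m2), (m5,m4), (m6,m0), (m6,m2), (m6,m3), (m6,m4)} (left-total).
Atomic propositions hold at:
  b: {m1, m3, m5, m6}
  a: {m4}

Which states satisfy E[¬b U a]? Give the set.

{m4}

Sat(¬b) = {m0, m2, m4}
E[¬b U a]: least fixpoint, start Z0 = Sat(a) = {m4}, add states in Sat(¬b) with some successor in Z. Already a fixed point.
Sat(E[¬b U a]) = {m4}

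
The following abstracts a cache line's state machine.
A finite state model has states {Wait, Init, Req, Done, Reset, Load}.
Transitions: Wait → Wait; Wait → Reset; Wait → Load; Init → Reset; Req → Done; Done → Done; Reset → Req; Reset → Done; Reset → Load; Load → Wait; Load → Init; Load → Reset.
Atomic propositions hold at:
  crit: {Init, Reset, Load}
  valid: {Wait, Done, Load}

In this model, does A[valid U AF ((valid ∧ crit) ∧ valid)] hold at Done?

No

Sat(valid ∧ crit) = {Load}
Sat((valid ∧ crit) ∧ valid) = {Load}
AF ((valid ∧ crit) ∧ valid): least fixpoint, start Z0 = {Load}, add states with every successor in Z. Already a fixed point.
Sat(AF ((valid ∧ crit) ∧ valid)) = {Load}
A[valid U AF ((valid ∧ crit) ∧ valid)]: least fixpoint, start Z0 = Sat(AF ((valid ∧ crit) ∧ valid)) = {Load}, add states in Sat(valid) with every successor in Z. Already a fixed point.
Sat(A[valid U AF ((valid ∧ crit) ∧ valid)]) = {Load}
Done ∉ Sat(A[valid U AF ((valid ∧ crit) ∧ valid)]) = {Load}, so the formula does not hold at Done.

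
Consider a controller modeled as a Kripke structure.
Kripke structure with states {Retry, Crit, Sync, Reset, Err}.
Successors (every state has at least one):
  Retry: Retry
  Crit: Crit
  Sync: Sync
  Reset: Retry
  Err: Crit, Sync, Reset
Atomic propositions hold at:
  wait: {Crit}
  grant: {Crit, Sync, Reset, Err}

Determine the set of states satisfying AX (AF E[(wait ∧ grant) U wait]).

Sat(wait ∧ grant) = {Crit}
E[(wait ∧ grant) U wait]: least fixpoint, start Z0 = Sat(wait) = {Crit}, add states in Sat(wait ∧ grant) with some successor in Z. Already a fixed point.
Sat(E[(wait ∧ grant) U wait]) = {Crit}
AF E[(wait ∧ grant) U wait]: least fixpoint, start Z0 = {Crit}, add states with every successor in Z. Already a fixed point.
Sat(AF E[(wait ∧ grant) U wait]) = {Crit}
Sat(AX (AF E[(wait ∧ grant) U wait])) = {s : every successor in {Crit}} = {Crit}

{Crit}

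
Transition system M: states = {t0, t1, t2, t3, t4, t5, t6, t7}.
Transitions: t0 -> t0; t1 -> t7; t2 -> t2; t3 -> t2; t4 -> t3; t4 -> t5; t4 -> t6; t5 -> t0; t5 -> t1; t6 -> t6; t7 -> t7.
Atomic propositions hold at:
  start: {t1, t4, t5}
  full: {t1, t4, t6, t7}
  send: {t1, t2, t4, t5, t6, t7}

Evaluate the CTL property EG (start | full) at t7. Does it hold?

Sat(start | full) = {t1, t4, t5, t6, t7}
EG (start | full): greatest fixpoint, start Z0 = {t1, t4, t5, t6, t7}, keep only states in Sat with some successor in Z. Already a fixed point.
Sat(EG (start | full)) = {t1, t4, t5, t6, t7}
t7 ∈ Sat(EG (start | full)) = {t1, t4, t5, t6, t7}, so the formula holds at t7.

Yes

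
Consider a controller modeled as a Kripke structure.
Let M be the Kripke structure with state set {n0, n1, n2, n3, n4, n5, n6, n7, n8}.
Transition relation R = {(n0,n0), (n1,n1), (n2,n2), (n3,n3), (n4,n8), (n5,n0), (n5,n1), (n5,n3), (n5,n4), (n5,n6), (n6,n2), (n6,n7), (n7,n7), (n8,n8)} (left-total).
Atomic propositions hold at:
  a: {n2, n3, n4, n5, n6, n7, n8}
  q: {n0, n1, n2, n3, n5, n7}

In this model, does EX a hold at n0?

Sat(EX a) = {s : some successor in {n2, n3, n4, n5, n6, n7, n8}} = {n2, n3, n4, n5, n6, n7, n8}
n0 ∉ Sat(EX a) = {n2, n3, n4, n5, n6, n7, n8}, so the formula does not hold at n0.

No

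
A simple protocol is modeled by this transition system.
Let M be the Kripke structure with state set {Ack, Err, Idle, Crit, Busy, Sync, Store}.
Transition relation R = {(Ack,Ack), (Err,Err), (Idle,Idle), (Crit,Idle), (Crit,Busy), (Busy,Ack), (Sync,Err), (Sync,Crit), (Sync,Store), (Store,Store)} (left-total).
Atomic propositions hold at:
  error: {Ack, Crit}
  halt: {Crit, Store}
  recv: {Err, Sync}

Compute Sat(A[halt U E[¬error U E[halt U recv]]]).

{Err, Sync}

Sat(¬error) = {Err, Idle, Busy, Sync, Store}
E[halt U recv]: least fixpoint, start Z0 = Sat(recv) = {Err, Sync}, add states in Sat(halt) with some successor in Z. Already a fixed point.
Sat(E[halt U recv]) = {Err, Sync}
E[¬error U E[halt U recv]]: least fixpoint, start Z0 = Sat(E[halt U recv]) = {Err, Sync}, add states in Sat(¬error) with some successor in Z. Already a fixed point.
Sat(E[¬error U E[halt U recv]]) = {Err, Sync}
A[halt U E[¬error U E[halt U recv]]]: least fixpoint, start Z0 = Sat(E[¬error U E[halt U recv]]) = {Err, Sync}, add states in Sat(halt) with every successor in Z. Already a fixed point.
Sat(A[halt U E[¬error U E[halt U recv]]]) = {Err, Sync}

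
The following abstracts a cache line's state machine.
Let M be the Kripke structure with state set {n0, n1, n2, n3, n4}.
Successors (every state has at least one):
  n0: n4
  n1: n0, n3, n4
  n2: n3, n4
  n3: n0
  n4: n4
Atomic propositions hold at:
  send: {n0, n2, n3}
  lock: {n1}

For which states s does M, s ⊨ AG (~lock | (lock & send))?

Sat(~lock) = {n0, n2, n3, n4}
Sat(lock & send) = ∅
Sat(~lock | (lock & send)) = {n0, n2, n3, n4}
AG (~lock | (lock & send)): greatest fixpoint, start Z0 = {n0, n2, n3, n4}, keep only states in Sat with every successor in Z. Already a fixed point.
Sat(AG (~lock | (lock & send))) = {n0, n2, n3, n4}

{n0, n2, n3, n4}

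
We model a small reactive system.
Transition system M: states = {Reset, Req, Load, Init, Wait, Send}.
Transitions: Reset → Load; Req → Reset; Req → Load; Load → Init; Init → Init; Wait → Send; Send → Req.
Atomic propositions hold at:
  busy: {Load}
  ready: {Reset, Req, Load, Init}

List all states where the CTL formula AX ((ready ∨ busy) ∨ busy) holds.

Sat(ready ∨ busy) = {Reset, Req, Load, Init}
Sat((ready ∨ busy) ∨ busy) = {Reset, Req, Load, Init}
Sat(AX ((ready ∨ busy) ∨ busy)) = {s : every successor in {Reset, Req, Load, Init}} = {Reset, Req, Load, Init, Send}

{Reset, Req, Load, Init, Send}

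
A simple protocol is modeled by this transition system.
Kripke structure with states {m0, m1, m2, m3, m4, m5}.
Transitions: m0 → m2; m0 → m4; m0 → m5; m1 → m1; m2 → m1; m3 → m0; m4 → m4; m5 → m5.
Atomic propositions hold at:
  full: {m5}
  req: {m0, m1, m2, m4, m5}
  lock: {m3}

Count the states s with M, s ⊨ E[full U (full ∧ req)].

1

Sat(full ∧ req) = {m5}
E[full U (full ∧ req)]: least fixpoint, start Z0 = Sat((full ∧ req)) = {m5}, add states in Sat(full) with some successor in Z. Already a fixed point.
Sat(E[full U (full ∧ req)]) = {m5}
|Sat(E[full U (full ∧ req)])| = |{m5}| = 1.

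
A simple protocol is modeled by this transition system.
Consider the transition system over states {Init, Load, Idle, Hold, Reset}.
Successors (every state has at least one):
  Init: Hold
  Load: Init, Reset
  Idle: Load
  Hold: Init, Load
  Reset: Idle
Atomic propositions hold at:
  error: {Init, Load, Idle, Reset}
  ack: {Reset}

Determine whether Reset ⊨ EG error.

Yes

EG error: greatest fixpoint, start Z0 = {Init, Load, Idle, Reset}, keep only states in Sat with some successor in Z. Z1 = {Load, Idle, Reset}; fixed.
Sat(EG error) = {Load, Idle, Reset}
Reset ∈ Sat(EG error) = {Load, Idle, Reset}, so the formula holds at Reset.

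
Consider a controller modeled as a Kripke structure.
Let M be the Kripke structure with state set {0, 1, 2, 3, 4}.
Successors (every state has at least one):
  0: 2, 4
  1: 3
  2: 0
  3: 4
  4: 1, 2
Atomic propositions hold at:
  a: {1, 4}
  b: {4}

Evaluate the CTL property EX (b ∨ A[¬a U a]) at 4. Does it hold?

Sat(¬a) = {0, 2, 3}
A[¬a U a]: least fixpoint, start Z0 = Sat(a) = {1, 4}, add states in Sat(¬a) with every successor in Z. Z1 = {1, 3, 4}; fixed.
Sat(A[¬a U a]) = {1, 3, 4}
Sat(b ∨ A[¬a U a]) = {1, 3, 4}
Sat(EX (b ∨ A[¬a U a])) = {s : some successor in {1, 3, 4}} = {0, 1, 3, 4}
4 ∈ Sat(EX (b ∨ A[¬a U a])) = {0, 1, 3, 4}, so the formula holds at 4.

Yes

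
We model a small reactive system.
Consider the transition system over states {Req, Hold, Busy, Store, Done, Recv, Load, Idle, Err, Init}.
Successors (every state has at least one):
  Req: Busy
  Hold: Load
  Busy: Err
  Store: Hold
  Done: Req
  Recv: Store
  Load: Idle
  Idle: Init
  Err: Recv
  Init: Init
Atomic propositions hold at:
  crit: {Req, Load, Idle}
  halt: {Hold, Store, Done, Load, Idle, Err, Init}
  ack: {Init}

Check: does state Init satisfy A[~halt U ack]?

Yes

Sat(~halt) = {Req, Busy, Recv}
A[~halt U ack]: least fixpoint, start Z0 = Sat(ack) = {Init}, add states in Sat(~halt) with every successor in Z. Already a fixed point.
Sat(A[~halt U ack]) = {Init}
Init ∈ Sat(A[~halt U ack]) = {Init}, so the formula holds at Init.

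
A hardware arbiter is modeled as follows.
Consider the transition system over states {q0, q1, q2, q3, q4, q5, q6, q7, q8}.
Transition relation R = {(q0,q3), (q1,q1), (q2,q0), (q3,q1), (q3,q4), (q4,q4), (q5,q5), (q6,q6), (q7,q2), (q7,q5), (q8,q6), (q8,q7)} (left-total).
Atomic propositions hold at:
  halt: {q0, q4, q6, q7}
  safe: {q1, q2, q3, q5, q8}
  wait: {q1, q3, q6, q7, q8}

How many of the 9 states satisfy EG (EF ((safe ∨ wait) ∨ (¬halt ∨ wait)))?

8

Sat(safe ∨ wait) = {q1, q2, q3, q5, q6, q7, q8}
Sat(¬halt) = {q1, q2, q3, q5, q8}
Sat(¬halt ∨ wait) = {q1, q2, q3, q5, q6, q7, q8}
Sat((safe ∨ wait) ∨ (¬halt ∨ wait)) = {q1, q2, q3, q5, q6, q7, q8}
EF ((safe ∨ wait) ∨ (¬halt ∨ wait)): least fixpoint, start Z0 = {q1, q2, q3, q5, q6, q7, q8}, add states with some successor in Z. Z1 = {q0, q1, q2, q3, q5, q6, q7, q8}; fixed.
Sat(EF ((safe ∨ wait) ∨ (¬halt ∨ wait))) = {q0, q1, q2, q3, q5, q6, q7, q8}
EG (EF ((safe ∨ wait) ∨ (¬halt ∨ wait))): greatest fixpoint, start Z0 = {q0, q1, q2, q3, q5, q6, q7, q8}, keep only states in Sat with some successor in Z. Already a fixed point.
Sat(EG (EF ((safe ∨ wait) ∨ (¬halt ∨ wait)))) = {q0, q1, q2, q3, q5, q6, q7, q8}
|Sat(EG (EF ((safe ∨ wait) ∨ (¬halt ∨ wait))))| = |{q0, q1, q2, q3, q5, q6, q7, q8}| = 8.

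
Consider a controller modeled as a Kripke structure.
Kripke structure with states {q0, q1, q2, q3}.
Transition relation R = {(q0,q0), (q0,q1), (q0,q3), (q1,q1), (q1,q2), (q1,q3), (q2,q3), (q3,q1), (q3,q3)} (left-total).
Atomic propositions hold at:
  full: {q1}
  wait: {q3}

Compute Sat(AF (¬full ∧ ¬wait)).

Sat(¬full) = {q0, q2, q3}
Sat(¬wait) = {q0, q1, q2}
Sat(¬full ∧ ¬wait) = {q0, q2}
AF (¬full ∧ ¬wait): least fixpoint, start Z0 = {q0, q2}, add states with every successor in Z. Already a fixed point.
Sat(AF (¬full ∧ ¬wait)) = {q0, q2}

{q0, q2}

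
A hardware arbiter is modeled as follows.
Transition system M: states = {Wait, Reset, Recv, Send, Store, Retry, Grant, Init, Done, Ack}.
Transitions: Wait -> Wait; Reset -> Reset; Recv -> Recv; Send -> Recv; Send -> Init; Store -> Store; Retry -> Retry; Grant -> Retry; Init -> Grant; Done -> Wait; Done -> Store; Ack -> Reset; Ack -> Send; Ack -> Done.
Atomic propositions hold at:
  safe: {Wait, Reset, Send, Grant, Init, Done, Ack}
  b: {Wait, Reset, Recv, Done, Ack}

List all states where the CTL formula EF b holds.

{Wait, Reset, Recv, Send, Done, Ack}

EF b: least fixpoint, start Z0 = {Wait, Reset, Recv, Done, Ack}, add states with some successor in Z. Z1 = {Wait, Reset, Recv, Send, Done, Ack}; fixed.
Sat(EF b) = {Wait, Reset, Recv, Send, Done, Ack}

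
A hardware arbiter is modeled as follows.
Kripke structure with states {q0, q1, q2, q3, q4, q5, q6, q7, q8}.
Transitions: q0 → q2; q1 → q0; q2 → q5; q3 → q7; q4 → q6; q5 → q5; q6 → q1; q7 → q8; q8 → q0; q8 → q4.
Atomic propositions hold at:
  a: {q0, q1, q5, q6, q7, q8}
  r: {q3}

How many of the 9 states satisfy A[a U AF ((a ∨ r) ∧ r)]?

1

Sat(a ∨ r) = {q0, q1, q3, q5, q6, q7, q8}
Sat((a ∨ r) ∧ r) = {q3}
AF ((a ∨ r) ∧ r): least fixpoint, start Z0 = {q3}, add states with every successor in Z. Already a fixed point.
Sat(AF ((a ∨ r) ∧ r)) = {q3}
A[a U AF ((a ∨ r) ∧ r)]: least fixpoint, start Z0 = Sat(AF ((a ∨ r) ∧ r)) = {q3}, add states in Sat(a) with every successor in Z. Already a fixed point.
Sat(A[a U AF ((a ∨ r) ∧ r)]) = {q3}
|Sat(A[a U AF ((a ∨ r) ∧ r)])| = |{q3}| = 1.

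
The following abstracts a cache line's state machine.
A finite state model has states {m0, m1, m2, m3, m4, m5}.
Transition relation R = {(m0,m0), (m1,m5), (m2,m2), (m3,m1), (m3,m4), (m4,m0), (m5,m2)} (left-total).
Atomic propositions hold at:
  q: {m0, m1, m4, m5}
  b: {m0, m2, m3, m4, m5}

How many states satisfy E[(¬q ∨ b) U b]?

5

Sat(¬q) = {m2, m3}
Sat(¬q ∨ b) = {m0, m2, m3, m4, m5}
E[(¬q ∨ b) U b]: least fixpoint, start Z0 = Sat(b) = {m0, m2, m3, m4, m5}, add states in Sat(¬q ∨ b) with some successor in Z. Already a fixed point.
Sat(E[(¬q ∨ b) U b]) = {m0, m2, m3, m4, m5}
|Sat(E[(¬q ∨ b) U b])| = |{m0, m2, m3, m4, m5}| = 5.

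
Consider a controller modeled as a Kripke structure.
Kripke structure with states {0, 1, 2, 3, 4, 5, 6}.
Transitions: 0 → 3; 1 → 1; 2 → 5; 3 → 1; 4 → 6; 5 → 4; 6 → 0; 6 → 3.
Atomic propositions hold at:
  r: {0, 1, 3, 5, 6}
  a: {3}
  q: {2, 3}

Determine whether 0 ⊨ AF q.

Yes

AF q: least fixpoint, start Z0 = {2, 3}, add states with every successor in Z. Z1 = {0, 2, 3}; Z2 = {0, 2, 3, 6}; Z3 = {0, 2, 3, 4, 6}; Z4 = {0, 2, 3, 4, 5, 6}; fixed.
Sat(AF q) = {0, 2, 3, 4, 5, 6}
0 ∈ Sat(AF q) = {0, 2, 3, 4, 5, 6}, so the formula holds at 0.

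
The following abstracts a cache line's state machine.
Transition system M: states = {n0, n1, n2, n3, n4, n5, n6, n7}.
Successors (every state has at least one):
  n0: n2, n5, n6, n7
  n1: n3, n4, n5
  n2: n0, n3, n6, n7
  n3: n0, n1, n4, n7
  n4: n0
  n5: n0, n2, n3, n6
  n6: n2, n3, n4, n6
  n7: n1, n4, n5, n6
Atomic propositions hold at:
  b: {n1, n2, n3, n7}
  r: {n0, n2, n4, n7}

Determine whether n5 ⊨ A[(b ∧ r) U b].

No

Sat(b ∧ r) = {n2, n7}
A[(b ∧ r) U b]: least fixpoint, start Z0 = Sat(b) = {n1, n2, n3, n7}, add states in Sat(b ∧ r) with every successor in Z. Already a fixed point.
Sat(A[(b ∧ r) U b]) = {n1, n2, n3, n7}
n5 ∉ Sat(A[(b ∧ r) U b]) = {n1, n2, n3, n7}, so the formula does not hold at n5.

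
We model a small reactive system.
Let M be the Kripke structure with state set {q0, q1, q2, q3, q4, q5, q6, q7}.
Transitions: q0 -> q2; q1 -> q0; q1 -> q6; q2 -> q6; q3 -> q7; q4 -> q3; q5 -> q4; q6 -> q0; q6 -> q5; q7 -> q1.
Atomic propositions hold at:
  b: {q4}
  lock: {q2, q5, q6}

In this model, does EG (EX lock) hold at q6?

Yes

Sat(EX lock) = {s : some successor in {q2, q5, q6}} = {q0, q1, q2, q6}
EG (EX lock): greatest fixpoint, start Z0 = {q0, q1, q2, q6}, keep only states in Sat with some successor in Z. Already a fixed point.
Sat(EG (EX lock)) = {q0, q1, q2, q6}
q6 ∈ Sat(EG (EX lock)) = {q0, q1, q2, q6}, so the formula holds at q6.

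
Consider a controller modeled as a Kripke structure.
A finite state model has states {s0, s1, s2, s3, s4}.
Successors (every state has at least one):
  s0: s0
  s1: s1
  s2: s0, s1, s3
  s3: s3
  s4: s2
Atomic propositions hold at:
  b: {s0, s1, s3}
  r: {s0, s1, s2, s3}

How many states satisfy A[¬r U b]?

Sat(¬r) = {s4}
A[¬r U b]: least fixpoint, start Z0 = Sat(b) = {s0, s1, s3}, add states in Sat(¬r) with every successor in Z. Already a fixed point.
Sat(A[¬r U b]) = {s0, s1, s3}
|Sat(A[¬r U b])| = |{s0, s1, s3}| = 3.

3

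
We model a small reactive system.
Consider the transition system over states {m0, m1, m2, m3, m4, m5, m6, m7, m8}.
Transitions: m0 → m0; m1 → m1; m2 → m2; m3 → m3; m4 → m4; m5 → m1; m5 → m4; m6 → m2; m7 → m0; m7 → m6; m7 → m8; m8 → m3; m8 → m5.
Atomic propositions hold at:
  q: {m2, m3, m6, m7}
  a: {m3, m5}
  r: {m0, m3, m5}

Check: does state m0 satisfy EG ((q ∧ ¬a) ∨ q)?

No

Sat(¬a) = {m0, m1, m2, m4, m6, m7, m8}
Sat(q ∧ ¬a) = {m2, m6, m7}
Sat((q ∧ ¬a) ∨ q) = {m2, m3, m6, m7}
EG ((q ∧ ¬a) ∨ q): greatest fixpoint, start Z0 = {m2, m3, m6, m7}, keep only states in Sat with some successor in Z. Already a fixed point.
Sat(EG ((q ∧ ¬a) ∨ q)) = {m2, m3, m6, m7}
m0 ∉ Sat(EG ((q ∧ ¬a) ∨ q)) = {m2, m3, m6, m7}, so the formula does not hold at m0.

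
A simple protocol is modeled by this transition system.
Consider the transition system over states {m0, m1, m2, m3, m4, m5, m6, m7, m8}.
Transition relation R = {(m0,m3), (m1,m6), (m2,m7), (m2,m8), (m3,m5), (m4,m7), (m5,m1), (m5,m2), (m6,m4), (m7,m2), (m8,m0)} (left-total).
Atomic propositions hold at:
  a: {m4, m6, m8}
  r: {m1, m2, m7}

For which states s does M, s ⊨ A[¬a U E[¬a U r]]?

{m0, m1, m2, m3, m5, m7}

Sat(¬a) = {m0, m1, m2, m3, m5, m7}
E[¬a U r]: least fixpoint, start Z0 = Sat(r) = {m1, m2, m7}, add states in Sat(¬a) with some successor in Z. Z1 = {m1, m2, m5, m7}; Z2 = {m1, m2, m3, m5, m7}; Z3 = {m0, m1, m2, m3, m5, m7}; fixed.
Sat(E[¬a U r]) = {m0, m1, m2, m3, m5, m7}
A[¬a U E[¬a U r]]: least fixpoint, start Z0 = Sat(E[¬a U r]) = {m0, m1, m2, m3, m5, m7}, add states in Sat(¬a) with every successor in Z. Already a fixed point.
Sat(A[¬a U E[¬a U r]]) = {m0, m1, m2, m3, m5, m7}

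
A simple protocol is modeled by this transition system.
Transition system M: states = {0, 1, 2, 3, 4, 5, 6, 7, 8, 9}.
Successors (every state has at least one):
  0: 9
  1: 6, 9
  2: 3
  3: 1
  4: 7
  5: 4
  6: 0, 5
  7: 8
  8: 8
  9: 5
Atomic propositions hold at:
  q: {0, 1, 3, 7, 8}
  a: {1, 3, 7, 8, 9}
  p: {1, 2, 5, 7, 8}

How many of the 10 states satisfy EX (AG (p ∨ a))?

3

Sat(p ∨ a) = {1, 2, 3, 5, 7, 8, 9}
AG (p ∨ a): greatest fixpoint, start Z0 = {1, 2, 3, 5, 7, 8, 9}, keep only states in Sat with every successor in Z. Z1 = {2, 3, 7, 8, 9}; Z2 = {2, 7, 8}; Z3 = {7, 8}; fixed.
Sat(AG (p ∨ a)) = {7, 8}
Sat(EX (AG (p ∨ a))) = {s : some successor in {7, 8}} = {4, 7, 8}
|Sat(EX (AG (p ∨ a)))| = |{4, 7, 8}| = 3.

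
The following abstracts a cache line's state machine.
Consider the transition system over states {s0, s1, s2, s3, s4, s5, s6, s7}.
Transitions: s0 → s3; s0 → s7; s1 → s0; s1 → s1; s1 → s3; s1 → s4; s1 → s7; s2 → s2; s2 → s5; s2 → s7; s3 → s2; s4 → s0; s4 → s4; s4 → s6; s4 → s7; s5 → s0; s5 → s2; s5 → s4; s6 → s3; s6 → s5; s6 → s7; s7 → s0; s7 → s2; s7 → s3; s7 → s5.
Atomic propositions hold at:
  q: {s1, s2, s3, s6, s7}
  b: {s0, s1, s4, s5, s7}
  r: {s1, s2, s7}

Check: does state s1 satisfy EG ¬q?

Sat(¬q) = {s0, s4, s5}
EG ¬q: greatest fixpoint, start Z0 = {s0, s4, s5}, keep only states in Sat with some successor in Z. Z1 = {s4, s5}; fixed.
Sat(EG ¬q) = {s4, s5}
s1 ∉ Sat(EG ¬q) = {s4, s5}, so the formula does not hold at s1.

No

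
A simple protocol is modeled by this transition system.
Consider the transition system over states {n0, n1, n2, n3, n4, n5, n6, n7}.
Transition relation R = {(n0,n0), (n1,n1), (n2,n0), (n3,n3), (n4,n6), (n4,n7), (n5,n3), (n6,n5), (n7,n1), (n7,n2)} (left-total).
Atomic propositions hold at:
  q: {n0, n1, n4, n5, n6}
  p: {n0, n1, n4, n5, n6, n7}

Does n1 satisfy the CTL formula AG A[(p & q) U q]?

Yes

Sat(p & q) = {n0, n1, n4, n5, n6}
A[(p & q) U q]: least fixpoint, start Z0 = Sat(q) = {n0, n1, n4, n5, n6}, add states in Sat(p & q) with every successor in Z. Already a fixed point.
Sat(A[(p & q) U q]) = {n0, n1, n4, n5, n6}
AG A[(p & q) U q]: greatest fixpoint, start Z0 = {n0, n1, n4, n5, n6}, keep only states in Sat with every successor in Z. Z1 = {n0, n1, n6}; Z2 = {n0, n1}; fixed.
Sat(AG A[(p & q) U q]) = {n0, n1}
n1 ∈ Sat(AG A[(p & q) U q]) = {n0, n1}, so the formula holds at n1.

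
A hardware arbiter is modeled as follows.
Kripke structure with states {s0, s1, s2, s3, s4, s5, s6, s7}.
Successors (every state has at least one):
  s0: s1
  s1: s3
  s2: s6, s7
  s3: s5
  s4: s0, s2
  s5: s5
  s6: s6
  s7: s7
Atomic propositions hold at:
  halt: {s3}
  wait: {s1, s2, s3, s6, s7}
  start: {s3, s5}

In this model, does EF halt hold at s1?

Yes

EF halt: least fixpoint, start Z0 = {s3}, add states with some successor in Z. Z1 = {s1, s3}; Z2 = {s0, s1, s3}; Z3 = {s0, s1, s3, s4}; fixed.
Sat(EF halt) = {s0, s1, s3, s4}
s1 ∈ Sat(EF halt) = {s0, s1, s3, s4}, so the formula holds at s1.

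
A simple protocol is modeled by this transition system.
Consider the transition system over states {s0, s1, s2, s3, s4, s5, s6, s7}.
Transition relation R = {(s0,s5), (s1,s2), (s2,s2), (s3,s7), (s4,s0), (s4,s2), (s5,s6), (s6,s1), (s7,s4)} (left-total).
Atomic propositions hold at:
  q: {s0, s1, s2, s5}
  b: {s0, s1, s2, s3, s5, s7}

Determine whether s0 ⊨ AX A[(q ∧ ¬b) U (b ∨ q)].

Sat(¬b) = {s4, s6}
Sat(q ∧ ¬b) = ∅
Sat(b ∨ q) = {s0, s1, s2, s3, s5, s7}
A[(q ∧ ¬b) U (b ∨ q)]: least fixpoint, start Z0 = Sat((b ∨ q)) = {s0, s1, s2, s3, s5, s7}, add states in Sat(q ∧ ¬b) with every successor in Z. Already a fixed point.
Sat(A[(q ∧ ¬b) U (b ∨ q)]) = {s0, s1, s2, s3, s5, s7}
Sat(AX A[(q ∧ ¬b) U (b ∨ q)]) = {s : every successor in {s0, s1, s2, s3, s5, s7}} = {s0, s1, s2, s3, s4, s6}
s0 ∈ Sat(AX A[(q ∧ ¬b) U (b ∨ q)]) = {s0, s1, s2, s3, s4, s6}, so the formula holds at s0.

Yes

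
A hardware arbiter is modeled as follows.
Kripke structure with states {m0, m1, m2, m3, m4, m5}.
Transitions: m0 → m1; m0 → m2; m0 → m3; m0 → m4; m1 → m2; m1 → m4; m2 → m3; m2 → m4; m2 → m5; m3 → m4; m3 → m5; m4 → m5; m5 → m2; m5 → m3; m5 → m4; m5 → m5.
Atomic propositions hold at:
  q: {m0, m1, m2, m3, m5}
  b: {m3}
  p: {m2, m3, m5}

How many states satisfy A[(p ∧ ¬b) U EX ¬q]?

Sat(¬b) = {m0, m1, m2, m4, m5}
Sat(p ∧ ¬b) = {m2, m5}
Sat(¬q) = {m4}
Sat(EX ¬q) = {s : some successor in {m4}} = {m0, m1, m2, m3, m5}
A[(p ∧ ¬b) U EX ¬q]: least fixpoint, start Z0 = Sat(EX ¬q) = {m0, m1, m2, m3, m5}, add states in Sat(p ∧ ¬b) with every successor in Z. Already a fixed point.
Sat(A[(p ∧ ¬b) U EX ¬q]) = {m0, m1, m2, m3, m5}
|Sat(A[(p ∧ ¬b) U EX ¬q])| = |{m0, m1, m2, m3, m5}| = 5.

5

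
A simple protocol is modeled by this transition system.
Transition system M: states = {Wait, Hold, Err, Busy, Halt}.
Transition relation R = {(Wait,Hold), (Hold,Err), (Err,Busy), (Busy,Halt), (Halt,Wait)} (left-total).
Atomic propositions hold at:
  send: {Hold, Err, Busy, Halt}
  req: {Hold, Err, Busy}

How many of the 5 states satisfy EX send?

Sat(EX send) = {s : some successor in {Hold, Err, Busy, Halt}} = {Wait, Hold, Err, Busy}
|Sat(EX send)| = |{Wait, Hold, Err, Busy}| = 4.

4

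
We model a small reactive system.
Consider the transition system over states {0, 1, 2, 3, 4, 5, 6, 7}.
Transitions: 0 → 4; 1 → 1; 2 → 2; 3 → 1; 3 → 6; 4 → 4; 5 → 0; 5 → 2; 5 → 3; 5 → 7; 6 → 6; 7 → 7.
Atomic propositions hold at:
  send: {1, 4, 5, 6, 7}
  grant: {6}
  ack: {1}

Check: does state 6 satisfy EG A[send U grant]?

A[send U grant]: least fixpoint, start Z0 = Sat(grant) = {6}, add states in Sat(send) with every successor in Z. Already a fixed point.
Sat(A[send U grant]) = {6}
EG A[send U grant]: greatest fixpoint, start Z0 = {6}, keep only states in Sat with some successor in Z. Already a fixed point.
Sat(EG A[send U grant]) = {6}
6 ∈ Sat(EG A[send U grant]) = {6}, so the formula holds at 6.

Yes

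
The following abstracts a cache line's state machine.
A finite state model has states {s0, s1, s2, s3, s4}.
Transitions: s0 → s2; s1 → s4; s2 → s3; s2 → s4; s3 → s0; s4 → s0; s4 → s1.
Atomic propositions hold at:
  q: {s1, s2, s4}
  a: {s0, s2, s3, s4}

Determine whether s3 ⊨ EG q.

No

EG q: greatest fixpoint, start Z0 = {s1, s2, s4}, keep only states in Sat with some successor in Z. Already a fixed point.
Sat(EG q) = {s1, s2, s4}
s3 ∉ Sat(EG q) = {s1, s2, s4}, so the formula does not hold at s3.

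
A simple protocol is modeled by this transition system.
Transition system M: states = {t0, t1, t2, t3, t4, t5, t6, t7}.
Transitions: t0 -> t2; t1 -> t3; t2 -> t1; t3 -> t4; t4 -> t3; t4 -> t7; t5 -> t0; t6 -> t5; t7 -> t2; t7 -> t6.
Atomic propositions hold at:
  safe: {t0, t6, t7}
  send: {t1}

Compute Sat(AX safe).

{t5}

Sat(AX safe) = {s : every successor in {t0, t6, t7}} = {t5}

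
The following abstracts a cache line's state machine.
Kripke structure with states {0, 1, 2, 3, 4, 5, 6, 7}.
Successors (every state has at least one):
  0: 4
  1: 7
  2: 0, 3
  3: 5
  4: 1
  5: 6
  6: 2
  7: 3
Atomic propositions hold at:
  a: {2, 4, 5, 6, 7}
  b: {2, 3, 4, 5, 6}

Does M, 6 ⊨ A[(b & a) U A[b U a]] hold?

Sat(b & a) = {2, 4, 5, 6}
A[b U a]: least fixpoint, start Z0 = Sat(a) = {2, 4, 5, 6, 7}, add states in Sat(b) with every successor in Z. Z1 = {2, 3, 4, 5, 6, 7}; fixed.
Sat(A[b U a]) = {2, 3, 4, 5, 6, 7}
A[(b & a) U A[b U a]]: least fixpoint, start Z0 = Sat(A[b U a]) = {2, 3, 4, 5, 6, 7}, add states in Sat(b & a) with every successor in Z. Already a fixed point.
Sat(A[(b & a) U A[b U a]]) = {2, 3, 4, 5, 6, 7}
6 ∈ Sat(A[(b & a) U A[b U a]]) = {2, 3, 4, 5, 6, 7}, so the formula holds at 6.

Yes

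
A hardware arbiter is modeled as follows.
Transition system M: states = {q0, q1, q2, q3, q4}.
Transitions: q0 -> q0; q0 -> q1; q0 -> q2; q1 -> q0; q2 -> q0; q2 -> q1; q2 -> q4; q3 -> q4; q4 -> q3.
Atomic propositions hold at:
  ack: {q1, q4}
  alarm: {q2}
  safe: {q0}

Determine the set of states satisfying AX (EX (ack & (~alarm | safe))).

{q1, q4}

Sat(~alarm) = {q0, q1, q3, q4}
Sat(~alarm | safe) = {q0, q1, q3, q4}
Sat(ack & (~alarm | safe)) = {q1, q4}
Sat(EX (ack & (~alarm | safe))) = {s : some successor in {q1, q4}} = {q0, q2, q3}
Sat(AX (EX (ack & (~alarm | safe)))) = {s : every successor in {q0, q2, q3}} = {q1, q4}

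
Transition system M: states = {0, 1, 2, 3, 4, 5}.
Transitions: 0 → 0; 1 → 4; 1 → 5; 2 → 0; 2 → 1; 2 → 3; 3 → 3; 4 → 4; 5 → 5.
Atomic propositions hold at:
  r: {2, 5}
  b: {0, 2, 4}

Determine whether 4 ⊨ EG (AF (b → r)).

Sat(b → r) = {1, 2, 3, 5}
AF (b → r): least fixpoint, start Z0 = {1, 2, 3, 5}, add states with every successor in Z. Already a fixed point.
Sat(AF (b → r)) = {1, 2, 3, 5}
EG (AF (b → r)): greatest fixpoint, start Z0 = {1, 2, 3, 5}, keep only states in Sat with some successor in Z. Already a fixed point.
Sat(EG (AF (b → r))) = {1, 2, 3, 5}
4 ∉ Sat(EG (AF (b → r))) = {1, 2, 3, 5}, so the formula does not hold at 4.

No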